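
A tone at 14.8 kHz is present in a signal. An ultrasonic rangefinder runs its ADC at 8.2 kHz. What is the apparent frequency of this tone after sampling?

14.8 kHz mod fs = 6.6 kHz.
6.6 kHz > fs/2 = 4.1 kHz, folds to fs − 6.6 kHz = 1.6 kHz.

1.6 kHz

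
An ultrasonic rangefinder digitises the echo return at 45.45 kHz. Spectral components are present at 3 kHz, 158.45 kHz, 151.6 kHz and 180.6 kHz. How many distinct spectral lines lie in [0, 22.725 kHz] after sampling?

fs/2 = 22.725 kHz.
3 kHz ≤ fs/2 = 22.725 kHz, passes unchanged.
158.45 kHz mod fs = 22.1 kHz.
22.1 kHz ≤ fs/2 = 22.725 kHz, appears at 22.1 kHz.
151.6 kHz mod fs = 15.25 kHz.
15.25 kHz ≤ fs/2 = 22.725 kHz, appears at 15.25 kHz.
180.6 kHz mod fs = 44.25 kHz.
44.25 kHz > fs/2 = 22.725 kHz, folds to fs − 44.25 kHz = 1.2 kHz.
Distinct values: {1.2 kHz, 3 kHz, 15.25 kHz, 22.1 kHz} → 4.

4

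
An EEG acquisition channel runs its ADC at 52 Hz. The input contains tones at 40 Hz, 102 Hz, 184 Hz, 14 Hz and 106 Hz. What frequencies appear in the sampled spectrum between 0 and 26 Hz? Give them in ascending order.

2 Hz, 12 Hz, 14 Hz, 24 Hz

fs/2 = 26 Hz.
40 Hz > fs/2 = 26 Hz, folds to fs − 40 Hz = 12 Hz.
102 Hz mod fs = 50 Hz.
50 Hz > fs/2 = 26 Hz, folds to fs − 50 Hz = 2 Hz.
184 Hz mod fs = 28 Hz.
28 Hz > fs/2 = 26 Hz, folds to fs − 28 Hz = 24 Hz.
14 Hz ≤ fs/2 = 26 Hz, passes unchanged.
106 Hz mod fs = 2 Hz.
2 Hz ≤ fs/2 = 26 Hz, appears at 2 Hz.
Distinct values: {2 Hz, 12 Hz, 14 Hz, 24 Hz}.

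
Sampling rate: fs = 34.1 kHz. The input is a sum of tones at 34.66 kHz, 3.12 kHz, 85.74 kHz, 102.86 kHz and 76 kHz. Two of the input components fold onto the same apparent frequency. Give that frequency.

0.56 kHz

fs/2 = 17.05 kHz.
34.66 kHz mod fs = 0.56 kHz.
0.56 kHz ≤ fs/2 = 17.05 kHz, appears at 0.56 kHz.
3.12 kHz ≤ fs/2 = 17.05 kHz, passes unchanged.
85.74 kHz mod fs = 17.54 kHz.
17.54 kHz > fs/2 = 17.05 kHz, folds to fs − 17.54 kHz = 16.56 kHz.
102.86 kHz mod fs = 0.56 kHz.
0.56 kHz ≤ fs/2 = 17.05 kHz, appears at 0.56 kHz.
76 kHz mod fs = 7.8 kHz.
7.8 kHz ≤ fs/2 = 17.05 kHz, appears at 7.8 kHz.
34.66 kHz and 102.86 kHz both map to 0.56 kHz.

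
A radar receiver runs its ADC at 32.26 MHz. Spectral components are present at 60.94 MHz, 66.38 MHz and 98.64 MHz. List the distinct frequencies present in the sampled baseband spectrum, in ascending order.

1.86 MHz, 3.58 MHz

fs/2 = 16.13 MHz.
60.94 MHz mod fs = 28.68 MHz.
28.68 MHz > fs/2 = 16.13 MHz, folds to fs − 28.68 MHz = 3.58 MHz.
66.38 MHz mod fs = 1.86 MHz.
1.86 MHz ≤ fs/2 = 16.13 MHz, appears at 1.86 MHz.
98.64 MHz mod fs = 1.86 MHz.
1.86 MHz ≤ fs/2 = 16.13 MHz, appears at 1.86 MHz.
Distinct values: {1.86 MHz, 3.58 MHz}.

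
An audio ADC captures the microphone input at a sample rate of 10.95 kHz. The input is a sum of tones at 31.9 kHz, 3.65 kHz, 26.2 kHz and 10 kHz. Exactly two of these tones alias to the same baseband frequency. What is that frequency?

fs/2 = 5.475 kHz.
31.9 kHz mod fs = 10 kHz.
10 kHz > fs/2 = 5.475 kHz, folds to fs − 10 kHz = 0.95 kHz.
3.65 kHz ≤ fs/2 = 5.475 kHz, passes unchanged.
26.2 kHz mod fs = 4.3 kHz.
4.3 kHz ≤ fs/2 = 5.475 kHz, appears at 4.3 kHz.
10 kHz > fs/2 = 5.475 kHz, folds to fs − 10 kHz = 0.95 kHz.
10 kHz and 31.9 kHz both map to 0.95 kHz.

0.95 kHz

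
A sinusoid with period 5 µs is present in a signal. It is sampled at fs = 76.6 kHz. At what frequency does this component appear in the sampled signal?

T = 5 µs → f = 1/T = 200 kHz.
200 kHz mod fs = 46.8 kHz.
46.8 kHz > fs/2 = 38.3 kHz, folds to fs − 46.8 kHz = 29.8 kHz.

29.8 kHz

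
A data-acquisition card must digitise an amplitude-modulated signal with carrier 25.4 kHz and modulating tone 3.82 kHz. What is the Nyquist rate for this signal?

AM sidebands sit at fc ± fm = 21.58 kHz and 29.22 kHz.
Highest-frequency component: 29.22 kHz.
Nyquist rate = 2 × 29.22 kHz = 58.44 kHz.

58.44 kHz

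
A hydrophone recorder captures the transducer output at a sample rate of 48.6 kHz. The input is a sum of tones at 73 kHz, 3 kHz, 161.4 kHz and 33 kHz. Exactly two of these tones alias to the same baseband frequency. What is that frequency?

15.6 kHz

fs/2 = 24.3 kHz.
73 kHz mod fs = 24.4 kHz.
24.4 kHz > fs/2 = 24.3 kHz, folds to fs − 24.4 kHz = 24.2 kHz.
3 kHz ≤ fs/2 = 24.3 kHz, passes unchanged.
161.4 kHz mod fs = 15.6 kHz.
15.6 kHz ≤ fs/2 = 24.3 kHz, appears at 15.6 kHz.
33 kHz > fs/2 = 24.3 kHz, folds to fs − 33 kHz = 15.6 kHz.
33 kHz and 161.4 kHz both map to 15.6 kHz.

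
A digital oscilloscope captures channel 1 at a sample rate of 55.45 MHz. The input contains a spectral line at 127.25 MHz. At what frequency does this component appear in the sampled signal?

16.35 MHz

127.25 MHz mod fs = 16.35 MHz.
16.35 MHz ≤ fs/2 = 27.725 MHz, appears at 16.35 MHz.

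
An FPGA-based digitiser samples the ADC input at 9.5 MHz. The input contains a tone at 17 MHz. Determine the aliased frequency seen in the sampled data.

2 MHz

17 MHz mod fs = 7.5 MHz.
7.5 MHz > fs/2 = 4.75 MHz, folds to fs − 7.5 MHz = 2 MHz.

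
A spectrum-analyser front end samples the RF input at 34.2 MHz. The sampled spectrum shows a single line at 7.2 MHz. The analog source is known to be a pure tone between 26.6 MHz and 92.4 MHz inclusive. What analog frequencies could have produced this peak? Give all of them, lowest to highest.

Frequencies that alias to 7.2 MHz are k·fs ± 7.2 MHz for integer k ≥ 0.
k=0: 7.2 MHz.
k=1: 27 MHz, 41.4 MHz.
k=2: 61.2 MHz, 75.6 MHz.
k=3: 95.4 MHz, 109.8 MHz.
Within [26.6 MHz, 92.4 MHz]: 27 MHz, 41.4 MHz, 61.2 MHz, 75.6 MHz.

27 MHz, 41.4 MHz, 61.2 MHz, 75.6 MHz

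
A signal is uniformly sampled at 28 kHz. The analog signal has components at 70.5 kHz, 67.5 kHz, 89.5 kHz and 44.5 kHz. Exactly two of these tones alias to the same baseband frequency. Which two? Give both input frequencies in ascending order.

44.5 kHz, 67.5 kHz

fs/2 = 14 kHz.
70.5 kHz mod fs = 14.5 kHz.
14.5 kHz > fs/2 = 14 kHz, folds to fs − 14.5 kHz = 13.5 kHz.
67.5 kHz mod fs = 11.5 kHz.
11.5 kHz ≤ fs/2 = 14 kHz, appears at 11.5 kHz.
89.5 kHz mod fs = 5.5 kHz.
5.5 kHz ≤ fs/2 = 14 kHz, appears at 5.5 kHz.
44.5 kHz mod fs = 16.5 kHz.
16.5 kHz > fs/2 = 14 kHz, folds to fs − 16.5 kHz = 11.5 kHz.
44.5 kHz and 67.5 kHz both map to 11.5 kHz.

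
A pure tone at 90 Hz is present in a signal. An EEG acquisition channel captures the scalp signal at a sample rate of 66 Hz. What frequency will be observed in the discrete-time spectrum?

90 Hz mod fs = 24 Hz.
24 Hz ≤ fs/2 = 33 Hz, appears at 24 Hz.

24 Hz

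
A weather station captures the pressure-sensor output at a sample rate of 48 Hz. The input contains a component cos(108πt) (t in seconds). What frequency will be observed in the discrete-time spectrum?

6 Hz

ω = 108π rad/s → f = ω/(2π) = 54 Hz.
54 Hz mod fs = 6 Hz.
6 Hz ≤ fs/2 = 24 Hz, appears at 6 Hz.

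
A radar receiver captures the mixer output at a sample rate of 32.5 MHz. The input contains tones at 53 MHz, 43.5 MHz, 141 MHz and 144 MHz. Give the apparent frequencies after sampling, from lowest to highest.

11 MHz, 12 MHz, 14 MHz

fs/2 = 16.25 MHz.
53 MHz mod fs = 20.5 MHz.
20.5 MHz > fs/2 = 16.25 MHz, folds to fs − 20.5 MHz = 12 MHz.
43.5 MHz mod fs = 11 MHz.
11 MHz ≤ fs/2 = 16.25 MHz, appears at 11 MHz.
141 MHz mod fs = 11 MHz.
11 MHz ≤ fs/2 = 16.25 MHz, appears at 11 MHz.
144 MHz mod fs = 14 MHz.
14 MHz ≤ fs/2 = 16.25 MHz, appears at 14 MHz.
Distinct values: {11 MHz, 12 MHz, 14 MHz}.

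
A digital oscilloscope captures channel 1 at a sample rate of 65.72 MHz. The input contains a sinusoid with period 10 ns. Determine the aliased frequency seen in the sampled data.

31.44 MHz

T = 10 ns → f = 1/T = 100 MHz.
100 MHz mod fs = 34.28 MHz.
34.28 MHz > fs/2 = 32.86 MHz, folds to fs − 34.28 MHz = 31.44 MHz.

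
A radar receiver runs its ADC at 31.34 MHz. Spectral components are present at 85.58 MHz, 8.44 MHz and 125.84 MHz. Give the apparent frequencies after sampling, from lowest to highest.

0.48 MHz, 8.44 MHz

fs/2 = 15.67 MHz.
85.58 MHz mod fs = 22.9 MHz.
22.9 MHz > fs/2 = 15.67 MHz, folds to fs − 22.9 MHz = 8.44 MHz.
8.44 MHz ≤ fs/2 = 15.67 MHz, passes unchanged.
125.84 MHz mod fs = 0.48 MHz.
0.48 MHz ≤ fs/2 = 15.67 MHz, appears at 0.48 MHz.
Distinct values: {0.48 MHz, 8.44 MHz}.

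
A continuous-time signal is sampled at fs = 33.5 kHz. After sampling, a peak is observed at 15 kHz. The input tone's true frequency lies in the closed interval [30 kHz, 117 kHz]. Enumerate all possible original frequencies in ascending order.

Frequencies that alias to 15 kHz are k·fs ± 15 kHz for integer k ≥ 0.
k=0: 15 kHz.
k=1: 18.5 kHz, 48.5 kHz.
k=2: 52 kHz, 82 kHz.
k=3: 85.5 kHz, 115.5 kHz.
k=4: 119 kHz, 149 kHz.
Within [30 kHz, 117 kHz]: 48.5 kHz, 52 kHz, 82 kHz, 85.5 kHz, 115.5 kHz.

48.5 kHz, 52 kHz, 82 kHz, 85.5 kHz, 115.5 kHz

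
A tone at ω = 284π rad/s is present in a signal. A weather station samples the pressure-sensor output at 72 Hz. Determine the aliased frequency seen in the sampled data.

ω = 284π rad/s → f = ω/(2π) = 142 Hz.
142 Hz mod fs = 70 Hz.
70 Hz > fs/2 = 36 Hz, folds to fs − 70 Hz = 2 Hz.

2 Hz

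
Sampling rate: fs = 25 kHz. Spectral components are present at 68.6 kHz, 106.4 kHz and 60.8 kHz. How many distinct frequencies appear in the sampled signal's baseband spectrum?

fs/2 = 12.5 kHz.
68.6 kHz mod fs = 18.6 kHz.
18.6 kHz > fs/2 = 12.5 kHz, folds to fs − 18.6 kHz = 6.4 kHz.
106.4 kHz mod fs = 6.4 kHz.
6.4 kHz ≤ fs/2 = 12.5 kHz, appears at 6.4 kHz.
60.8 kHz mod fs = 10.8 kHz.
10.8 kHz ≤ fs/2 = 12.5 kHz, appears at 10.8 kHz.
Distinct values: {6.4 kHz, 10.8 kHz} → 2.

2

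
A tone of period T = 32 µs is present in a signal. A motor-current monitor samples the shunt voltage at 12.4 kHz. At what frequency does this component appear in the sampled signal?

T = 32 µs → f = 1/T = 31.25 kHz.
31.25 kHz mod fs = 6.45 kHz.
6.45 kHz > fs/2 = 6.2 kHz, folds to fs − 6.45 kHz = 5.95 kHz.

5.95 kHz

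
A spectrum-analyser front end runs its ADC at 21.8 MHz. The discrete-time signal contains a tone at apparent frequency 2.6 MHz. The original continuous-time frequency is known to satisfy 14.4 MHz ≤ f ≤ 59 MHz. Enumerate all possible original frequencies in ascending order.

Frequencies that alias to 2.6 MHz are k·fs ± 2.6 MHz for integer k ≥ 0.
k=0: 2.6 MHz.
k=1: 19.2 MHz, 24.4 MHz.
k=2: 41 MHz, 46.2 MHz.
k=3: 62.8 MHz, 68 MHz.
Within [14.4 MHz, 59 MHz]: 19.2 MHz, 24.4 MHz, 41 MHz, 46.2 MHz.

19.2 MHz, 24.4 MHz, 41 MHz, 46.2 MHz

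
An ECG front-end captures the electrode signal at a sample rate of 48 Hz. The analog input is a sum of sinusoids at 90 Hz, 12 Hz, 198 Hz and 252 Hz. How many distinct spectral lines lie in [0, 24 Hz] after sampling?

2

fs/2 = 24 Hz.
90 Hz mod fs = 42 Hz.
42 Hz > fs/2 = 24 Hz, folds to fs − 42 Hz = 6 Hz.
12 Hz ≤ fs/2 = 24 Hz, passes unchanged.
198 Hz mod fs = 6 Hz.
6 Hz ≤ fs/2 = 24 Hz, appears at 6 Hz.
252 Hz mod fs = 12 Hz.
12 Hz ≤ fs/2 = 24 Hz, appears at 12 Hz.
Distinct values: {6 Hz, 12 Hz} → 2.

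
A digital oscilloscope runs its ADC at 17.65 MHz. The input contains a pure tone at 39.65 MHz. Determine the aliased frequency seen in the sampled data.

39.65 MHz mod fs = 4.35 MHz.
4.35 MHz ≤ fs/2 = 8.825 MHz, appears at 4.35 MHz.

4.35 MHz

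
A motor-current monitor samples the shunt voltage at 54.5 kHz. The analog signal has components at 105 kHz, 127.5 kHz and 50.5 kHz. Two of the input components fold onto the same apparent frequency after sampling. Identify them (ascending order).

fs/2 = 27.25 kHz.
105 kHz mod fs = 50.5 kHz.
50.5 kHz > fs/2 = 27.25 kHz, folds to fs − 50.5 kHz = 4 kHz.
127.5 kHz mod fs = 18.5 kHz.
18.5 kHz ≤ fs/2 = 27.25 kHz, appears at 18.5 kHz.
50.5 kHz > fs/2 = 27.25 kHz, folds to fs − 50.5 kHz = 4 kHz.
50.5 kHz and 105 kHz both map to 4 kHz.

50.5 kHz, 105 kHz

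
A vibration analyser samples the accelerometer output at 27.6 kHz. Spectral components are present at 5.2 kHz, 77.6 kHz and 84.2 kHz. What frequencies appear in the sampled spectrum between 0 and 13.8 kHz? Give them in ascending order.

1.4 kHz, 5.2 kHz

fs/2 = 13.8 kHz.
5.2 kHz ≤ fs/2 = 13.8 kHz, passes unchanged.
77.6 kHz mod fs = 22.4 kHz.
22.4 kHz > fs/2 = 13.8 kHz, folds to fs − 22.4 kHz = 5.2 kHz.
84.2 kHz mod fs = 1.4 kHz.
1.4 kHz ≤ fs/2 = 13.8 kHz, appears at 1.4 kHz.
Distinct values: {1.4 kHz, 5.2 kHz}.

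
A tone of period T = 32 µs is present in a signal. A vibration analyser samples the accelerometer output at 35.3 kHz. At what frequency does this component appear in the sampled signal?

T = 32 µs → f = 1/T = 31.25 kHz.
31.25 kHz > fs/2 = 17.65 kHz, folds to fs − 31.25 kHz = 4.05 kHz.

4.05 kHz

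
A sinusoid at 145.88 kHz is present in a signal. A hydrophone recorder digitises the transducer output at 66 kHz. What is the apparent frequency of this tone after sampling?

145.88 kHz mod fs = 13.88 kHz.
13.88 kHz ≤ fs/2 = 33 kHz, appears at 13.88 kHz.

13.88 kHz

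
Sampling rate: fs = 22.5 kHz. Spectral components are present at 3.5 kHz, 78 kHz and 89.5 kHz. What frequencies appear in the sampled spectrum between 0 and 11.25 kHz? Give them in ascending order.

fs/2 = 11.25 kHz.
3.5 kHz ≤ fs/2 = 11.25 kHz, passes unchanged.
78 kHz mod fs = 10.5 kHz.
10.5 kHz ≤ fs/2 = 11.25 kHz, appears at 10.5 kHz.
89.5 kHz mod fs = 22 kHz.
22 kHz > fs/2 = 11.25 kHz, folds to fs − 22 kHz = 0.5 kHz.
Distinct values: {0.5 kHz, 3.5 kHz, 10.5 kHz}.

0.5 kHz, 3.5 kHz, 10.5 kHz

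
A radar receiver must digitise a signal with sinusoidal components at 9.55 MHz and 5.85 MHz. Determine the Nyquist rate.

19.1 MHz

Highest-frequency component: 9.55 MHz.
Nyquist rate = 2 × 9.55 MHz = 19.1 MHz.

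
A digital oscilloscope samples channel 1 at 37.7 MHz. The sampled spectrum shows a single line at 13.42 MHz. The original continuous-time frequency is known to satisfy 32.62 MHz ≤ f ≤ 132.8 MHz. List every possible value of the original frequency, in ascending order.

51.12 MHz, 61.98 MHz, 88.82 MHz, 99.68 MHz, 126.52 MHz

Frequencies that alias to 13.42 MHz are k·fs ± 13.42 MHz for integer k ≥ 0.
k=0: 13.42 MHz.
k=1: 24.28 MHz, 51.12 MHz.
k=2: 61.98 MHz, 88.82 MHz.
k=3: 99.68 MHz, 126.52 MHz.
k=4: 137.38 MHz, 164.22 MHz.
Within [32.62 MHz, 132.8 MHz]: 51.12 MHz, 61.98 MHz, 88.82 MHz, 99.68 MHz, 126.52 MHz.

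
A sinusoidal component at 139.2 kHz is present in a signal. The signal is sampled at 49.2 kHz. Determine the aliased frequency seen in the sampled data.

8.4 kHz

139.2 kHz mod fs = 40.8 kHz.
40.8 kHz > fs/2 = 24.6 kHz, folds to fs − 40.8 kHz = 8.4 kHz.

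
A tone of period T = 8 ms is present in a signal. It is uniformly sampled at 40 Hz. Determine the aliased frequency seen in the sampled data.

5 Hz

T = 8 ms → f = 1/T = 125 Hz.
125 Hz mod fs = 5 Hz.
5 Hz ≤ fs/2 = 20 Hz, appears at 5 Hz.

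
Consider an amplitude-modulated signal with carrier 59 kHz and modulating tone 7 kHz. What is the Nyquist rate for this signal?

AM sidebands sit at fc ± fm = 52 kHz and 66 kHz.
Highest-frequency component: 66 kHz.
Nyquist rate = 2 × 66 kHz = 132 kHz.

132 kHz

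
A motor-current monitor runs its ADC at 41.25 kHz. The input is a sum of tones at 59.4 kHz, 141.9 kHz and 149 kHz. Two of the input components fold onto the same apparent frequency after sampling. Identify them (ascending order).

59.4 kHz, 141.9 kHz

fs/2 = 20.625 kHz.
59.4 kHz mod fs = 18.15 kHz.
18.15 kHz ≤ fs/2 = 20.625 kHz, appears at 18.15 kHz.
141.9 kHz mod fs = 18.15 kHz.
18.15 kHz ≤ fs/2 = 20.625 kHz, appears at 18.15 kHz.
149 kHz mod fs = 25.25 kHz.
25.25 kHz > fs/2 = 20.625 kHz, folds to fs − 25.25 kHz = 16 kHz.
59.4 kHz and 141.9 kHz both map to 18.15 kHz.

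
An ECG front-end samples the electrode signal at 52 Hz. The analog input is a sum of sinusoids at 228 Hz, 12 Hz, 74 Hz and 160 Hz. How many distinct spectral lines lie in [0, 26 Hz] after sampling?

fs/2 = 26 Hz.
228 Hz mod fs = 20 Hz.
20 Hz ≤ fs/2 = 26 Hz, appears at 20 Hz.
12 Hz ≤ fs/2 = 26 Hz, passes unchanged.
74 Hz mod fs = 22 Hz.
22 Hz ≤ fs/2 = 26 Hz, appears at 22 Hz.
160 Hz mod fs = 4 Hz.
4 Hz ≤ fs/2 = 26 Hz, appears at 4 Hz.
Distinct values: {4 Hz, 12 Hz, 20 Hz, 22 Hz} → 4.

4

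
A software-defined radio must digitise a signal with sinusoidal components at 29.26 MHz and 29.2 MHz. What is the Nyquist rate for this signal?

58.52 MHz

Highest-frequency component: 29.26 MHz.
Nyquist rate = 2 × 29.26 MHz = 58.52 MHz.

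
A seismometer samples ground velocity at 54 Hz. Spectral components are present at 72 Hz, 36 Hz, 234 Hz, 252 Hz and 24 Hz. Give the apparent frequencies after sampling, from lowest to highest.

18 Hz, 24 Hz

fs/2 = 27 Hz.
72 Hz mod fs = 18 Hz.
18 Hz ≤ fs/2 = 27 Hz, appears at 18 Hz.
36 Hz > fs/2 = 27 Hz, folds to fs − 36 Hz = 18 Hz.
234 Hz mod fs = 18 Hz.
18 Hz ≤ fs/2 = 27 Hz, appears at 18 Hz.
252 Hz mod fs = 36 Hz.
36 Hz > fs/2 = 27 Hz, folds to fs − 36 Hz = 18 Hz.
24 Hz ≤ fs/2 = 27 Hz, passes unchanged.
Distinct values: {18 Hz, 24 Hz}.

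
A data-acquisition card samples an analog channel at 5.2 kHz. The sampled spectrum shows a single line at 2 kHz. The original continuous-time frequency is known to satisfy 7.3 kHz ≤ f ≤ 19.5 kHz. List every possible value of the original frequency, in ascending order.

Frequencies that alias to 2 kHz are k·fs ± 2 kHz for integer k ≥ 0.
k=0: 2 kHz.
k=1: 3.2 kHz, 7.2 kHz.
k=2: 8.4 kHz, 12.4 kHz.
k=3: 13.6 kHz, 17.6 kHz.
k=4: 18.8 kHz, 22.8 kHz.
k=5: 24 kHz, 28 kHz.
Within [7.3 kHz, 19.5 kHz]: 8.4 kHz, 12.4 kHz, 13.6 kHz, 17.6 kHz, 18.8 kHz.

8.4 kHz, 12.4 kHz, 13.6 kHz, 17.6 kHz, 18.8 kHz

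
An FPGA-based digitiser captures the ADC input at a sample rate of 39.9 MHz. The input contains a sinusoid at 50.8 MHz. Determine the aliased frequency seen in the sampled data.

50.8 MHz mod fs = 10.9 MHz.
10.9 MHz ≤ fs/2 = 19.95 MHz, appears at 10.9 MHz.

10.9 MHz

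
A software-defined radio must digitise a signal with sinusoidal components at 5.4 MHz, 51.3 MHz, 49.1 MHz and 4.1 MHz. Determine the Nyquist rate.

102.6 MHz

Highest-frequency component: 51.3 MHz.
Nyquist rate = 2 × 51.3 MHz = 102.6 MHz.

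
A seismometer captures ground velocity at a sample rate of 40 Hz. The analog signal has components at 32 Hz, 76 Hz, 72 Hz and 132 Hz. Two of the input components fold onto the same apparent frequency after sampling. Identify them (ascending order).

fs/2 = 20 Hz.
32 Hz > fs/2 = 20 Hz, folds to fs − 32 Hz = 8 Hz.
76 Hz mod fs = 36 Hz.
36 Hz > fs/2 = 20 Hz, folds to fs − 36 Hz = 4 Hz.
72 Hz mod fs = 32 Hz.
32 Hz > fs/2 = 20 Hz, folds to fs − 32 Hz = 8 Hz.
132 Hz mod fs = 12 Hz.
12 Hz ≤ fs/2 = 20 Hz, appears at 12 Hz.
32 Hz and 72 Hz both map to 8 Hz.

32 Hz, 72 Hz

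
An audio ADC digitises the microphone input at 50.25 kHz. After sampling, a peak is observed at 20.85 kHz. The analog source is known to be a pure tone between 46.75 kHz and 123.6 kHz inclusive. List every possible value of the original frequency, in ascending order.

Frequencies that alias to 20.85 kHz are k·fs ± 20.85 kHz for integer k ≥ 0.
k=0: 20.85 kHz.
k=1: 29.4 kHz, 71.1 kHz.
k=2: 79.65 kHz, 121.35 kHz.
k=3: 129.9 kHz, 171.6 kHz.
Within [46.75 kHz, 123.6 kHz]: 71.1 kHz, 79.65 kHz, 121.35 kHz.

71.1 kHz, 79.65 kHz, 121.35 kHz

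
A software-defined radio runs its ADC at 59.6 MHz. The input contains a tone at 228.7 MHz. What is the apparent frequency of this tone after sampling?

9.7 MHz

228.7 MHz mod fs = 49.9 MHz.
49.9 MHz > fs/2 = 29.8 MHz, folds to fs − 49.9 MHz = 9.7 MHz.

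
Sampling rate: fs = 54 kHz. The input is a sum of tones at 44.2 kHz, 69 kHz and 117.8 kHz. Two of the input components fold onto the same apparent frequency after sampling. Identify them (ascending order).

44.2 kHz, 117.8 kHz

fs/2 = 27 kHz.
44.2 kHz > fs/2 = 27 kHz, folds to fs − 44.2 kHz = 9.8 kHz.
69 kHz mod fs = 15 kHz.
15 kHz ≤ fs/2 = 27 kHz, appears at 15 kHz.
117.8 kHz mod fs = 9.8 kHz.
9.8 kHz ≤ fs/2 = 27 kHz, appears at 9.8 kHz.
44.2 kHz and 117.8 kHz both map to 9.8 kHz.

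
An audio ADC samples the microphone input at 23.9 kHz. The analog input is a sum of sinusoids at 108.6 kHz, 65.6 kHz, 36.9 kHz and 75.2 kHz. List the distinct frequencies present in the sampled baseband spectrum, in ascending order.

3.5 kHz, 6.1 kHz, 10.9 kHz

fs/2 = 11.95 kHz.
108.6 kHz mod fs = 13 kHz.
13 kHz > fs/2 = 11.95 kHz, folds to fs − 13 kHz = 10.9 kHz.
65.6 kHz mod fs = 17.8 kHz.
17.8 kHz > fs/2 = 11.95 kHz, folds to fs − 17.8 kHz = 6.1 kHz.
36.9 kHz mod fs = 13 kHz.
13 kHz > fs/2 = 11.95 kHz, folds to fs − 13 kHz = 10.9 kHz.
75.2 kHz mod fs = 3.5 kHz.
3.5 kHz ≤ fs/2 = 11.95 kHz, appears at 3.5 kHz.
Distinct values: {3.5 kHz, 6.1 kHz, 10.9 kHz}.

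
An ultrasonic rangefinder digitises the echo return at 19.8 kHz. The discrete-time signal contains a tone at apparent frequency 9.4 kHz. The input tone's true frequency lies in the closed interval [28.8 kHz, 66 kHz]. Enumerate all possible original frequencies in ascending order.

29.2 kHz, 30.2 kHz, 49 kHz, 50 kHz

Frequencies that alias to 9.4 kHz are k·fs ± 9.4 kHz for integer k ≥ 0.
k=0: 9.4 kHz.
k=1: 10.4 kHz, 29.2 kHz.
k=2: 30.2 kHz, 49 kHz.
k=3: 50 kHz, 68.8 kHz.
k=4: 69.8 kHz, 88.6 kHz.
Within [28.8 kHz, 66 kHz]: 29.2 kHz, 30.2 kHz, 49 kHz, 50 kHz.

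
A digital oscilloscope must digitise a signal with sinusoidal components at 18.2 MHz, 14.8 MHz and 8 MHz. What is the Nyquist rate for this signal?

36.4 MHz

Highest-frequency component: 18.2 MHz.
Nyquist rate = 2 × 18.2 MHz = 36.4 MHz.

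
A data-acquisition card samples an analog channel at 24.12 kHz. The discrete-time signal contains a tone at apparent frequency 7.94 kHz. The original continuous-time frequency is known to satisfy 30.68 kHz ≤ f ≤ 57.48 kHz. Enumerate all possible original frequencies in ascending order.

32.06 kHz, 40.3 kHz, 56.18 kHz

Frequencies that alias to 7.94 kHz are k·fs ± 7.94 kHz for integer k ≥ 0.
k=0: 7.94 kHz.
k=1: 16.18 kHz, 32.06 kHz.
k=2: 40.3 kHz, 56.18 kHz.
k=3: 64.42 kHz, 80.3 kHz.
Within [30.68 kHz, 57.48 kHz]: 32.06 kHz, 40.3 kHz, 56.18 kHz.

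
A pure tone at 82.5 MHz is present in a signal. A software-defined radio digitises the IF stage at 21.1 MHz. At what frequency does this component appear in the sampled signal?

82.5 MHz mod fs = 19.2 MHz.
19.2 MHz > fs/2 = 10.55 MHz, folds to fs − 19.2 MHz = 1.9 MHz.

1.9 MHz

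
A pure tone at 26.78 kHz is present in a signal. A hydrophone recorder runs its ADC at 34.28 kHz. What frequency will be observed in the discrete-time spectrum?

26.78 kHz > fs/2 = 17.14 kHz, folds to fs − 26.78 kHz = 7.5 kHz.

7.5 kHz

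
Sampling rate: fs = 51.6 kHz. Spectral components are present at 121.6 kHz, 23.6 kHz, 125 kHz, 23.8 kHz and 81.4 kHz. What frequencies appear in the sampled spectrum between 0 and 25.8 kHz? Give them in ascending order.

fs/2 = 25.8 kHz.
121.6 kHz mod fs = 18.4 kHz.
18.4 kHz ≤ fs/2 = 25.8 kHz, appears at 18.4 kHz.
23.6 kHz ≤ fs/2 = 25.8 kHz, passes unchanged.
125 kHz mod fs = 21.8 kHz.
21.8 kHz ≤ fs/2 = 25.8 kHz, appears at 21.8 kHz.
23.8 kHz ≤ fs/2 = 25.8 kHz, passes unchanged.
81.4 kHz mod fs = 29.8 kHz.
29.8 kHz > fs/2 = 25.8 kHz, folds to fs − 29.8 kHz = 21.8 kHz.
Distinct values: {18.4 kHz, 21.8 kHz, 23.6 kHz, 23.8 kHz}.

18.4 kHz, 21.8 kHz, 23.6 kHz, 23.8 kHz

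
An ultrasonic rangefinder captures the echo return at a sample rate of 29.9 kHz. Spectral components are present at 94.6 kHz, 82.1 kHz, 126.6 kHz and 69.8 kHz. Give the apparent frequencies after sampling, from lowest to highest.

fs/2 = 14.95 kHz.
94.6 kHz mod fs = 4.9 kHz.
4.9 kHz ≤ fs/2 = 14.95 kHz, appears at 4.9 kHz.
82.1 kHz mod fs = 22.3 kHz.
22.3 kHz > fs/2 = 14.95 kHz, folds to fs − 22.3 kHz = 7.6 kHz.
126.6 kHz mod fs = 7 kHz.
7 kHz ≤ fs/2 = 14.95 kHz, appears at 7 kHz.
69.8 kHz mod fs = 10 kHz.
10 kHz ≤ fs/2 = 14.95 kHz, appears at 10 kHz.
Distinct values: {4.9 kHz, 7 kHz, 7.6 kHz, 10 kHz}.

4.9 kHz, 7 kHz, 7.6 kHz, 10 kHz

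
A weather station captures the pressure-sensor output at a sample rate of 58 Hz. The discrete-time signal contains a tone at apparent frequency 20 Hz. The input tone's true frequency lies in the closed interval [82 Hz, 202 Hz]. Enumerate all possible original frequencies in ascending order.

Frequencies that alias to 20 Hz are k·fs ± 20 Hz for integer k ≥ 0.
k=0: 20 Hz.
k=1: 38 Hz, 78 Hz.
k=2: 96 Hz, 136 Hz.
k=3: 154 Hz, 194 Hz.
k=4: 212 Hz, 252 Hz.
Within [82 Hz, 202 Hz]: 96 Hz, 136 Hz, 154 Hz, 194 Hz.

96 Hz, 136 Hz, 154 Hz, 194 Hz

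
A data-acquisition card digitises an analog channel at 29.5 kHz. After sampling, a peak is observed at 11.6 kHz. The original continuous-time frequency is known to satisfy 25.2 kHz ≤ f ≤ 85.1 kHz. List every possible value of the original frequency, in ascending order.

Frequencies that alias to 11.6 kHz are k·fs ± 11.6 kHz for integer k ≥ 0.
k=0: 11.6 kHz.
k=1: 17.9 kHz, 41.1 kHz.
k=2: 47.4 kHz, 70.6 kHz.
k=3: 76.9 kHz, 100.1 kHz.
k=4: 106.4 kHz, 129.6 kHz.
Within [25.2 kHz, 85.1 kHz]: 41.1 kHz, 47.4 kHz, 70.6 kHz, 76.9 kHz.

41.1 kHz, 47.4 kHz, 70.6 kHz, 76.9 kHz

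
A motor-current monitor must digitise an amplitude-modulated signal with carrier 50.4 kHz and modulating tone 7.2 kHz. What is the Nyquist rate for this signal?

AM sidebands sit at fc ± fm = 43.2 kHz and 57.6 kHz.
Highest-frequency component: 57.6 kHz.
Nyquist rate = 2 × 57.6 kHz = 115.2 kHz.

115.2 kHz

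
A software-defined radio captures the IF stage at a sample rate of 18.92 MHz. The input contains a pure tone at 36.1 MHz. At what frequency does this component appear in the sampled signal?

36.1 MHz mod fs = 17.18 MHz.
17.18 MHz > fs/2 = 9.46 MHz, folds to fs − 17.18 MHz = 1.74 MHz.

1.74 MHz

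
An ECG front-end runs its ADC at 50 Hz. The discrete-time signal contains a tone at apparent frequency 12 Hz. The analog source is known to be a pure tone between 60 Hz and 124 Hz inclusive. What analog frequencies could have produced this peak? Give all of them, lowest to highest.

Frequencies that alias to 12 Hz are k·fs ± 12 Hz for integer k ≥ 0.
k=0: 12 Hz.
k=1: 38 Hz, 62 Hz.
k=2: 88 Hz, 112 Hz.
k=3: 138 Hz, 162 Hz.
Within [60 Hz, 124 Hz]: 62 Hz, 88 Hz, 112 Hz.

62 Hz, 88 Hz, 112 Hz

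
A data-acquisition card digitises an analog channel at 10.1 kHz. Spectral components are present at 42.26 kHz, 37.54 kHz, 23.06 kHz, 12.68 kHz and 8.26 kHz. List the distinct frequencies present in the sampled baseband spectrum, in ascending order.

1.84 kHz, 1.86 kHz, 2.58 kHz, 2.86 kHz

fs/2 = 5.05 kHz.
42.26 kHz mod fs = 1.86 kHz.
1.86 kHz ≤ fs/2 = 5.05 kHz, appears at 1.86 kHz.
37.54 kHz mod fs = 7.24 kHz.
7.24 kHz > fs/2 = 5.05 kHz, folds to fs − 7.24 kHz = 2.86 kHz.
23.06 kHz mod fs = 2.86 kHz.
2.86 kHz ≤ fs/2 = 5.05 kHz, appears at 2.86 kHz.
12.68 kHz mod fs = 2.58 kHz.
2.58 kHz ≤ fs/2 = 5.05 kHz, appears at 2.58 kHz.
8.26 kHz > fs/2 = 5.05 kHz, folds to fs − 8.26 kHz = 1.84 kHz.
Distinct values: {1.84 kHz, 1.86 kHz, 2.58 kHz, 2.86 kHz}.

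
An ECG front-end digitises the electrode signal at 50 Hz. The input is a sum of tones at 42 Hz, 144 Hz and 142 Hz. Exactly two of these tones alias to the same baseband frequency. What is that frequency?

8 Hz

fs/2 = 25 Hz.
42 Hz > fs/2 = 25 Hz, folds to fs − 42 Hz = 8 Hz.
144 Hz mod fs = 44 Hz.
44 Hz > fs/2 = 25 Hz, folds to fs − 44 Hz = 6 Hz.
142 Hz mod fs = 42 Hz.
42 Hz > fs/2 = 25 Hz, folds to fs − 42 Hz = 8 Hz.
42 Hz and 142 Hz both map to 8 Hz.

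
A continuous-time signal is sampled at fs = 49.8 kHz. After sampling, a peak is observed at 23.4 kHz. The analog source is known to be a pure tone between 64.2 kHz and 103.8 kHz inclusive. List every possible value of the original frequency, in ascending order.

73.2 kHz, 76.2 kHz

Frequencies that alias to 23.4 kHz are k·fs ± 23.4 kHz for integer k ≥ 0.
k=0: 23.4 kHz.
k=1: 26.4 kHz, 73.2 kHz.
k=2: 76.2 kHz, 123 kHz.
k=3: 126 kHz, 172.8 kHz.
Within [64.2 kHz, 103.8 kHz]: 73.2 kHz, 76.2 kHz.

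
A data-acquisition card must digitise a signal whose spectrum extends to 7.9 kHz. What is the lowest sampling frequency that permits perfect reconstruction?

15.8 kHz

Nyquist rate = 2 × 7.9 kHz = 15.8 kHz.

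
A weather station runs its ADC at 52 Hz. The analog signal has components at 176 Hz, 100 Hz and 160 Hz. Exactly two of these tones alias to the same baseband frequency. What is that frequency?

fs/2 = 26 Hz.
176 Hz mod fs = 20 Hz.
20 Hz ≤ fs/2 = 26 Hz, appears at 20 Hz.
100 Hz mod fs = 48 Hz.
48 Hz > fs/2 = 26 Hz, folds to fs − 48 Hz = 4 Hz.
160 Hz mod fs = 4 Hz.
4 Hz ≤ fs/2 = 26 Hz, appears at 4 Hz.
100 Hz and 160 Hz both map to 4 Hz.

4 Hz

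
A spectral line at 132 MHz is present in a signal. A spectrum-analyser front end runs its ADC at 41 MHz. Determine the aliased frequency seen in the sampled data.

132 MHz mod fs = 9 MHz.
9 MHz ≤ fs/2 = 20.5 MHz, appears at 9 MHz.

9 MHz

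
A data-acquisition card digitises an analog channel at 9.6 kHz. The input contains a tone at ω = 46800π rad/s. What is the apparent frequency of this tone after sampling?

ω = 46800π rad/s → f = ω/(2π) = 23400 Hz = 23.4 kHz.
23.4 kHz mod fs = 4.2 kHz.
4.2 kHz ≤ fs/2 = 4.8 kHz, appears at 4.2 kHz.

4.2 kHz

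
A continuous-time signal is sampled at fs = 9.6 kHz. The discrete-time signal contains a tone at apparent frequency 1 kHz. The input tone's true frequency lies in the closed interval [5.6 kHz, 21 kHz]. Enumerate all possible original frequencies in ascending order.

8.6 kHz, 10.6 kHz, 18.2 kHz, 20.2 kHz

Frequencies that alias to 1 kHz are k·fs ± 1 kHz for integer k ≥ 0.
k=0: 1 kHz.
k=1: 8.6 kHz, 10.6 kHz.
k=2: 18.2 kHz, 20.2 kHz.
k=3: 27.8 kHz, 29.8 kHz.
Within [5.6 kHz, 21 kHz]: 8.6 kHz, 10.6 kHz, 18.2 kHz, 20.2 kHz.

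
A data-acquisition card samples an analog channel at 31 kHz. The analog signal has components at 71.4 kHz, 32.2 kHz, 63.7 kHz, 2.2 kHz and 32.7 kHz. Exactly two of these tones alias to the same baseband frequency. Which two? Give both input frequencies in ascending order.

32.7 kHz, 63.7 kHz

fs/2 = 15.5 kHz.
71.4 kHz mod fs = 9.4 kHz.
9.4 kHz ≤ fs/2 = 15.5 kHz, appears at 9.4 kHz.
32.2 kHz mod fs = 1.2 kHz.
1.2 kHz ≤ fs/2 = 15.5 kHz, appears at 1.2 kHz.
63.7 kHz mod fs = 1.7 kHz.
1.7 kHz ≤ fs/2 = 15.5 kHz, appears at 1.7 kHz.
2.2 kHz ≤ fs/2 = 15.5 kHz, passes unchanged.
32.7 kHz mod fs = 1.7 kHz.
1.7 kHz ≤ fs/2 = 15.5 kHz, appears at 1.7 kHz.
32.7 kHz and 63.7 kHz both map to 1.7 kHz.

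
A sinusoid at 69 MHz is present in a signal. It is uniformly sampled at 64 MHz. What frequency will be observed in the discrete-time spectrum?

5 MHz

69 MHz mod fs = 5 MHz.
5 MHz ≤ fs/2 = 32 MHz, appears at 5 MHz.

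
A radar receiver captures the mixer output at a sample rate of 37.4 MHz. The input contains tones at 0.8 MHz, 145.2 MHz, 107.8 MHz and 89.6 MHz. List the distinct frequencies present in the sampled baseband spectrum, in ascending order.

0.8 MHz, 4.4 MHz, 14.8 MHz

fs/2 = 18.7 MHz.
0.8 MHz ≤ fs/2 = 18.7 MHz, passes unchanged.
145.2 MHz mod fs = 33 MHz.
33 MHz > fs/2 = 18.7 MHz, folds to fs − 33 MHz = 4.4 MHz.
107.8 MHz mod fs = 33 MHz.
33 MHz > fs/2 = 18.7 MHz, folds to fs − 33 MHz = 4.4 MHz.
89.6 MHz mod fs = 14.8 MHz.
14.8 MHz ≤ fs/2 = 18.7 MHz, appears at 14.8 MHz.
Distinct values: {0.8 MHz, 4.4 MHz, 14.8 MHz}.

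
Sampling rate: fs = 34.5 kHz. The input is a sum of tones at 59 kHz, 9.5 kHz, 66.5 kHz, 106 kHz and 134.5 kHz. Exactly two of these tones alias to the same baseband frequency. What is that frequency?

fs/2 = 17.25 kHz.
59 kHz mod fs = 24.5 kHz.
24.5 kHz > fs/2 = 17.25 kHz, folds to fs − 24.5 kHz = 10 kHz.
9.5 kHz ≤ fs/2 = 17.25 kHz, passes unchanged.
66.5 kHz mod fs = 32 kHz.
32 kHz > fs/2 = 17.25 kHz, folds to fs − 32 kHz = 2.5 kHz.
106 kHz mod fs = 2.5 kHz.
2.5 kHz ≤ fs/2 = 17.25 kHz, appears at 2.5 kHz.
134.5 kHz mod fs = 31 kHz.
31 kHz > fs/2 = 17.25 kHz, folds to fs − 31 kHz = 3.5 kHz.
66.5 kHz and 106 kHz both map to 2.5 kHz.

2.5 kHz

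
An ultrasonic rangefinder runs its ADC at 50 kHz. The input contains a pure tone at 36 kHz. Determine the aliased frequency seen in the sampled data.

14 kHz

36 kHz > fs/2 = 25 kHz, folds to fs − 36 kHz = 14 kHz.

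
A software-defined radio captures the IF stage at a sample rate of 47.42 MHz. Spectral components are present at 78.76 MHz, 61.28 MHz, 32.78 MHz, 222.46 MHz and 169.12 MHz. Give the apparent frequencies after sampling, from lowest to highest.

fs/2 = 23.71 MHz.
78.76 MHz mod fs = 31.34 MHz.
31.34 MHz > fs/2 = 23.71 MHz, folds to fs − 31.34 MHz = 16.08 MHz.
61.28 MHz mod fs = 13.86 MHz.
13.86 MHz ≤ fs/2 = 23.71 MHz, appears at 13.86 MHz.
32.78 MHz > fs/2 = 23.71 MHz, folds to fs − 32.78 MHz = 14.64 MHz.
222.46 MHz mod fs = 32.78 MHz.
32.78 MHz > fs/2 = 23.71 MHz, folds to fs − 32.78 MHz = 14.64 MHz.
169.12 MHz mod fs = 26.86 MHz.
26.86 MHz > fs/2 = 23.71 MHz, folds to fs − 26.86 MHz = 20.56 MHz.
Distinct values: {13.86 MHz, 14.64 MHz, 16.08 MHz, 20.56 MHz}.

13.86 MHz, 14.64 MHz, 16.08 MHz, 20.56 MHz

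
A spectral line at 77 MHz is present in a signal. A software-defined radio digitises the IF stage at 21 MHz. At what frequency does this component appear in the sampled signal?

77 MHz mod fs = 14 MHz.
14 MHz > fs/2 = 10.5 MHz, folds to fs − 14 MHz = 7 MHz.

7 MHz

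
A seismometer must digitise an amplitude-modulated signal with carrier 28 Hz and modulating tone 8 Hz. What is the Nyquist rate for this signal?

AM sidebands sit at fc ± fm = 20 Hz and 36 Hz.
Highest-frequency component: 36 Hz.
Nyquist rate = 2 × 36 Hz = 72 Hz.

72 Hz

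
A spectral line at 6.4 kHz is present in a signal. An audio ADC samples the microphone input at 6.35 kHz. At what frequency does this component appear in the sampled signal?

6.4 kHz mod fs = 0.05 kHz.
0.05 kHz ≤ fs/2 = 3.175 kHz, appears at 0.05 kHz.

0.05 kHz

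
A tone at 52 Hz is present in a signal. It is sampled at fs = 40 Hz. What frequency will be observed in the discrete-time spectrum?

12 Hz

52 Hz mod fs = 12 Hz.
12 Hz ≤ fs/2 = 20 Hz, appears at 12 Hz.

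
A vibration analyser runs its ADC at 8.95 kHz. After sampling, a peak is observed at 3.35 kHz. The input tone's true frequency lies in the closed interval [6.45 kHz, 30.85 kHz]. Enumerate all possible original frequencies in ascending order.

12.3 kHz, 14.55 kHz, 21.25 kHz, 23.5 kHz, 30.2 kHz

Frequencies that alias to 3.35 kHz are k·fs ± 3.35 kHz for integer k ≥ 0.
k=0: 3.35 kHz.
k=1: 5.6 kHz, 12.3 kHz.
k=2: 14.55 kHz, 21.25 kHz.
k=3: 23.5 kHz, 30.2 kHz.
k=4: 32.45 kHz, 39.15 kHz.
Within [6.45 kHz, 30.85 kHz]: 12.3 kHz, 14.55 kHz, 21.25 kHz, 23.5 kHz, 30.2 kHz.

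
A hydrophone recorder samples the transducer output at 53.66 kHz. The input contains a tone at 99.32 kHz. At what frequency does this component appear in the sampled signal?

99.32 kHz mod fs = 45.66 kHz.
45.66 kHz > fs/2 = 26.83 kHz, folds to fs − 45.66 kHz = 8 kHz.

8 kHz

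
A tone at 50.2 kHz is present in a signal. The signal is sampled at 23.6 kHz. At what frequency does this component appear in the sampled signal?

50.2 kHz mod fs = 3 kHz.
3 kHz ≤ fs/2 = 11.8 kHz, appears at 3 kHz.

3 kHz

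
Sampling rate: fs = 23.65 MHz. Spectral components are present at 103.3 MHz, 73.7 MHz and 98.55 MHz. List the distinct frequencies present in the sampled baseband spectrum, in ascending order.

2.75 MHz, 3.95 MHz, 8.7 MHz

fs/2 = 11.825 MHz.
103.3 MHz mod fs = 8.7 MHz.
8.7 MHz ≤ fs/2 = 11.825 MHz, appears at 8.7 MHz.
73.7 MHz mod fs = 2.75 MHz.
2.75 MHz ≤ fs/2 = 11.825 MHz, appears at 2.75 MHz.
98.55 MHz mod fs = 3.95 MHz.
3.95 MHz ≤ fs/2 = 11.825 MHz, appears at 3.95 MHz.
Distinct values: {2.75 MHz, 3.95 MHz, 8.7 MHz}.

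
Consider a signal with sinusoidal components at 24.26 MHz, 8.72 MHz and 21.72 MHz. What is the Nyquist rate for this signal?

Highest-frequency component: 24.26 MHz.
Nyquist rate = 2 × 24.26 MHz = 48.52 MHz.

48.52 MHz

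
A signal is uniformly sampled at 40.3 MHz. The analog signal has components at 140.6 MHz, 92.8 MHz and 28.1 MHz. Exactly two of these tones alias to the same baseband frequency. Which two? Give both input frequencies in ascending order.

fs/2 = 20.15 MHz.
140.6 MHz mod fs = 19.7 MHz.
19.7 MHz ≤ fs/2 = 20.15 MHz, appears at 19.7 MHz.
92.8 MHz mod fs = 12.2 MHz.
12.2 MHz ≤ fs/2 = 20.15 MHz, appears at 12.2 MHz.
28.1 MHz > fs/2 = 20.15 MHz, folds to fs − 28.1 MHz = 12.2 MHz.
28.1 MHz and 92.8 MHz both map to 12.2 MHz.

28.1 MHz, 92.8 MHz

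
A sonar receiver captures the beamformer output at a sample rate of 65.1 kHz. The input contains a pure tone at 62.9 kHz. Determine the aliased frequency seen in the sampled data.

62.9 kHz > fs/2 = 32.55 kHz, folds to fs − 62.9 kHz = 2.2 kHz.

2.2 kHz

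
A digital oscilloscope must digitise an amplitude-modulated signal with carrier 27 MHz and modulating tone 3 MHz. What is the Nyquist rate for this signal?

AM sidebands sit at fc ± fm = 24 MHz and 30 MHz.
Highest-frequency component: 30 MHz.
Nyquist rate = 2 × 30 MHz = 60 MHz.

60 MHz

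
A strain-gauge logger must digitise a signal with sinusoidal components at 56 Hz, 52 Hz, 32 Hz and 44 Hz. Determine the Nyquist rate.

112 Hz

Highest-frequency component: 56 Hz.
Nyquist rate = 2 × 56 Hz = 112 Hz.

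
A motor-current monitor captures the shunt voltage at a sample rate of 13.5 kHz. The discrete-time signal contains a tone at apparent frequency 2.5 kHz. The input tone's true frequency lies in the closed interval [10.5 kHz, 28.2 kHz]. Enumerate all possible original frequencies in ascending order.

Frequencies that alias to 2.5 kHz are k·fs ± 2.5 kHz for integer k ≥ 0.
k=0: 2.5 kHz.
k=1: 11 kHz, 16 kHz.
k=2: 24.5 kHz, 29.5 kHz.
k=3: 38 kHz, 43 kHz.
Within [10.5 kHz, 28.2 kHz]: 11 kHz, 16 kHz, 24.5 kHz.

11 kHz, 16 kHz, 24.5 kHz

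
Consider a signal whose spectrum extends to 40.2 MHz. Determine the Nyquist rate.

Nyquist rate = 2 × 40.2 MHz = 80.4 MHz.

80.4 MHz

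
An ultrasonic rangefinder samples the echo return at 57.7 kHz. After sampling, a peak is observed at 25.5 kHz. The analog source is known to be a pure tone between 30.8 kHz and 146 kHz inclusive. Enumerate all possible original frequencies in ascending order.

Frequencies that alias to 25.5 kHz are k·fs ± 25.5 kHz for integer k ≥ 0.
k=0: 25.5 kHz.
k=1: 32.2 kHz, 83.2 kHz.
k=2: 89.9 kHz, 140.9 kHz.
k=3: 147.6 kHz, 198.6 kHz.
Within [30.8 kHz, 146 kHz]: 32.2 kHz, 83.2 kHz, 89.9 kHz, 140.9 kHz.

32.2 kHz, 83.2 kHz, 89.9 kHz, 140.9 kHz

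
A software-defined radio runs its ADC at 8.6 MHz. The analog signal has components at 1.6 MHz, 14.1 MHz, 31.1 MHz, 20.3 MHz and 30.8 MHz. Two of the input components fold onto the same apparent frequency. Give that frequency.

3.1 MHz

fs/2 = 4.3 MHz.
1.6 MHz ≤ fs/2 = 4.3 MHz, passes unchanged.
14.1 MHz mod fs = 5.5 MHz.
5.5 MHz > fs/2 = 4.3 MHz, folds to fs − 5.5 MHz = 3.1 MHz.
31.1 MHz mod fs = 5.3 MHz.
5.3 MHz > fs/2 = 4.3 MHz, folds to fs − 5.3 MHz = 3.3 MHz.
20.3 MHz mod fs = 3.1 MHz.
3.1 MHz ≤ fs/2 = 4.3 MHz, appears at 3.1 MHz.
30.8 MHz mod fs = 5 MHz.
5 MHz > fs/2 = 4.3 MHz, folds to fs − 5 MHz = 3.6 MHz.
14.1 MHz and 20.3 MHz both map to 3.1 MHz.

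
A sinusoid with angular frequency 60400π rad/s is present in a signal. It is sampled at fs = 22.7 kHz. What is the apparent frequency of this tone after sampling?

ω = 60400π rad/s → f = ω/(2π) = 30200 Hz = 30.2 kHz.
30.2 kHz mod fs = 7.5 kHz.
7.5 kHz ≤ fs/2 = 11.35 kHz, appears at 7.5 kHz.

7.5 kHz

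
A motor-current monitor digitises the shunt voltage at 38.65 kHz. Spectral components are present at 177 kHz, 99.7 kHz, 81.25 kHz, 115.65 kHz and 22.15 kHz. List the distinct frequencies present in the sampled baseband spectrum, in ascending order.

0.3 kHz, 3.95 kHz, 16.25 kHz, 16.5 kHz

fs/2 = 19.325 kHz.
177 kHz mod fs = 22.4 kHz.
22.4 kHz > fs/2 = 19.325 kHz, folds to fs − 22.4 kHz = 16.25 kHz.
99.7 kHz mod fs = 22.4 kHz.
22.4 kHz > fs/2 = 19.325 kHz, folds to fs − 22.4 kHz = 16.25 kHz.
81.25 kHz mod fs = 3.95 kHz.
3.95 kHz ≤ fs/2 = 19.325 kHz, appears at 3.95 kHz.
115.65 kHz mod fs = 38.35 kHz.
38.35 kHz > fs/2 = 19.325 kHz, folds to fs − 38.35 kHz = 0.3 kHz.
22.15 kHz > fs/2 = 19.325 kHz, folds to fs − 22.15 kHz = 16.5 kHz.
Distinct values: {0.3 kHz, 3.95 kHz, 16.25 kHz, 16.5 kHz}.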